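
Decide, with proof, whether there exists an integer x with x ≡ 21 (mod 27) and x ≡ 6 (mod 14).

gcd(27, 14) = 1, so the Chinese Remainder Theorem guarantees exactly one residue class mod 378 satisfying both.
Any solution of the first congruence is x = 21 + 27t; substituting into the second, 27t ≡ 6 − 21 ≡ 13 (mod 14).
27 ≡ 13 (mod 14), so this reads 13t ≡ 13 (mod 14). Note 13·13 = 169 ≡ 1 (mod 14) (as 169 − 1 = 12·14), so 13⁻¹ ≡ 13.
Multiplying by 13: t ≡ 13·13 = 169 ≡ 1 (mod 14).
Taking t = 1 gives x = 21 + 27·1 = 48.
Check: 48 mod 27 = 21, 48 mod 14 = 6. ✓

x = 48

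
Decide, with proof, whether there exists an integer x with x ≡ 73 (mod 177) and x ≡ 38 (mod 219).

Reduce both congruences modulo 3, which divides 177 and 219: they say x ≡ 73 (mod 3) and x ≡ 38 (mod 3).
These are incompatible: 73 − 38 = 35 is not divisible by 3.
Therefore no such x exists.

No such integer exists.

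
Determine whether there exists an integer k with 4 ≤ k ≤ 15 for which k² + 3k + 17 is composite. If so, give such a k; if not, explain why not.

k = 14

At k = 14: 14² + 3·14 + 17 = 255 = 3·85, which is composite.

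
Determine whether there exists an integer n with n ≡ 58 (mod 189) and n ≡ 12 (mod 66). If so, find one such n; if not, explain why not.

No, no such integer exists.

Reduce both congruences modulo 3, which divides 189 and 66: they say n ≡ 58 (mod 3) and n ≡ 12 (mod 3).
However 58 ≡ 1 and 12 ≡ 0 (mod 3), and 1 ≠ 0.
Hence the system has no solution.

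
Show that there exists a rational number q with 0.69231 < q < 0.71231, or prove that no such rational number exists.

Scale by 10: the interval becomes (6.92310, 7.12310), which contains the integer 7.
Dividing back, 0.69231 < 7/10 < 0.71231, and 7/10 is rational.

q = 7/10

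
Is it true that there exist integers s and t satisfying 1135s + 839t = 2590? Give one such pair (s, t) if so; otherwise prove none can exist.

s = 638, t = -860

Since gcd(1135, 839) = 1, every integer is an integer combination of 1135 and 839.
Dividing repeatedly: 1135 = 1·839 + 296, 839 = 2·296 + 247, 296 = 1·247 + 49, 247 = 5·49 + 2, 49 = 24·2 + 1, 2 = 2·1 + 0.
Back-substituting, 1 = 49 − 24·2 = 49 − 24·(247 − 5·49) = −24·247 + 121·49 = −24·247 + 121·(296 − 1·247) = 121·296 − 145·247 = 121·296 − 145·(839 − 2·296) = −145·839 + 411·296 = −145·839 + 411·(1135 − 1·839) = 411·1135 − 556·839; that is, 1135·411 + 839·(-556) = 1.
Times 2590: 1135·1064490 + 839·(-1440040) = 2590, so (1064490, -1440040) solves it.
The general solution is s = 1064490 + 839k, t = -1440040 − 1135k; taking k = -1268 gives the smaller pair s = 638, t = -860.
Indeed 1135·638 + 839·(-860) = 724130 − 721540 = 2590.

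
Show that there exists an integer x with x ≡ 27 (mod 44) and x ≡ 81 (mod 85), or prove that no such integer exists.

Since 44 and 85 share no common factor, CRT says the pair of congruences has a solution (unique mod 3740).
Write x = 27 + 44t and require 27 + 44t ≡ 81 (mod 85), i.e. 44t ≡ 54 (mod 85).
Since 44·29 = 1276 = 15·85 + 1, the inverse of 44 mod 85 is 29.
Multiplying by 29: t ≡ 29·54 = 1566 ≡ 36 (mod 85).
With t = 36: x = 27 + 44·36 = 1611.
Check: 1611 mod 44 = 27, 1611 mod 85 = 81. ✓

x = 1611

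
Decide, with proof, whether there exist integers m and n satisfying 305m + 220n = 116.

Both 305 and 220 are divisible by gcd(305, 220) = 5, hence so is any combination 305m + 220n.
However 116 leaves remainder 1 on division by 5.
So the equation is unsolvable over ℤ.

No such integers exist.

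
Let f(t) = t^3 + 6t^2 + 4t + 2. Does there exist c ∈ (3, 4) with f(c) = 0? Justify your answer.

The endpoint values f(3) = 95 and f(4) = 178 are both positive. Claim: f(t) > 0 for every t in (3, 4).
Shift to the endpoint 3: with t = 3 + u (0 < u < 1), one computes f(3 + u) = u^3 + 15u^2 + 67u + 95.
All 4 nonzero coefficients of this polynomial in u are positive; hence for u > 0 the value is a sum of positive terms (the constant 95 among them).
So f is strictly positive on (3, 4); no root exists in the interval.

No.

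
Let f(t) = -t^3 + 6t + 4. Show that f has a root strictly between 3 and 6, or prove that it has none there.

No.

f(3) = -5 and f(6) = -176, both negative, so a sign-change argument is unavailable; we show f keeps this sign on the whole interval.
Shift to the endpoint 3: with t = 3 + u (0 < u < 3), one computes f(3 + u) = -u^3 - 9u^2 - 21u - 5.
All 4 nonzero coefficients of this polynomial in u are negative; hence for u > 0 the value is a sum of negative terms (the constant -5 among them).
So f is strictly negative on (3, 6); no root exists in the interval.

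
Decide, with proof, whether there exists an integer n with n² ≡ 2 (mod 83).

No, no such integer exists.

Apply Euler's criterion with the prime 83: 2 is a quadratic residue iff 2^41 ≡ 1 (mod 83), and a non-residue iff it is ≡ −1.
Repeated squaring mod 83: 2^2 = 4 ≡ 4; 2^4 ≡ 4² = 16 ≡ 16; 2^8 ≡ 16² = 256 ≡ 7; 2^16 ≡ 7² = 49 ≡ 49; 2^32 ≡ 49² = 2401 ≡ 77.
Since 41 = 32 + 8 + 1, 2^41 ≡ 77 · 7 · 2; multiplying out mod 83: 77·7 = 539 ≡ 41, then 41·2 = 82 ≡ 82. Thus 2^41 ≡ 82 ≡ −1 (mod 83).
The value −1 means 2 is a non-residue modulo 83, so n² ≡ 2 (mod 83) is impossible.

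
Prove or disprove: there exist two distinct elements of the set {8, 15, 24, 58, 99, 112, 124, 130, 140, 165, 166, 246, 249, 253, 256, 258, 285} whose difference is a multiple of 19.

Reduce each element modulo 19: 8↦8, 15↦15, 24↦5, 58↦1, 99↦4, 112↦17, 124↦10, 130↦16, 140↦7, 165↦13, 166↦14, 246↦18, 249↦2, 253↦6, 256↦9, 258↦11, 285↦0.
All 17 residues are distinct, so no two elements differ by a multiple of 19.

No, no such pair exists.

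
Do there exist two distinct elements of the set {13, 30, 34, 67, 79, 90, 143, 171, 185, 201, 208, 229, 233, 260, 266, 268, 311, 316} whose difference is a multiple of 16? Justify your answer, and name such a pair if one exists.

79 mod 16 = 15 and 143 mod 16 = 15, so 143 − 79 = 64 = 4·16.

The pair (79, 143) works.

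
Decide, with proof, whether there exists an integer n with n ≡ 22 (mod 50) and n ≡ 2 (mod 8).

Here gcd(50, 8) = 2, and both 22 and 2 leave remainder 0 mod 2, so the system is consistent.
The integers ≡ 22 (mod 50) are 22, 72, 122, …; their remainders mod 8 are 6, 0, 2, so n = 122 is the first that is ≡ 2 (mod 8).
Check: 122 mod 50 = 22, 122 mod 8 = 2. ✓

n = 122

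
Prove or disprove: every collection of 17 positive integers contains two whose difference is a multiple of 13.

There are exactly 13 possible remainders on division by 13.
With 17 integers and only 13 classes, the pigeonhole principle forces two of them, say a and b, into the same class.
Their difference a − b is then a multiple of 13.

Yes, this is always true.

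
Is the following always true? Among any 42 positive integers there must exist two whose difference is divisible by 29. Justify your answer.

Each integer lies in one of the 29 residue classes modulo 29.
Placing 42 integers into 29 classes, some class receives at least two — say a and b.
Then a ≡ b (mod 29), i.e. 29 ∣ (a − b).

True.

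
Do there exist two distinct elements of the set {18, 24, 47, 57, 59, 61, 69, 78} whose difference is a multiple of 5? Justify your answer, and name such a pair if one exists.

Reduce each element mod 5: 18↦3, 24↦4, 47↦2, 57↦2, 59↦4, 61↦1, 69↦4, 78↦3. The residue 3 repeats (at 18 and 78), and 78 − 18 = 60 = 12·5.

The pair (18, 78) works.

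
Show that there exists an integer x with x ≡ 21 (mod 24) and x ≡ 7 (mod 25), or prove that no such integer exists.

gcd(24, 25) = 1, so the Chinese Remainder Theorem guarantees exactly one residue class mod 600 satisfying both.
Write x = 21 + 24t and require 21 + 24t ≡ 7 (mod 25), i.e. 24t ≡ 11 (mod 25).
To invert 24 modulo 25: 25 = 1·24 + 1, 24 = 24·1 + 0, and unwinding, 1 = 25 − 1·24. Thus 24⁻¹ ≡ -1 ≡ 24 (mod 25).
Multiplying by 24: t ≡ 24·11 = 264 ≡ 14 (mod 25).
Taking t = 14 gives x = 21 + 24·14 = 357.
Check: 357 mod 24 = 21, 357 mod 25 = 7. ✓

x = 357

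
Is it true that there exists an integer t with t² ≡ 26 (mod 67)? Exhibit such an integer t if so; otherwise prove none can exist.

Take t = 48. Then 48² = 2304 = 34·67 + 26, so 48² ≡ 26 (mod 67).

t = 48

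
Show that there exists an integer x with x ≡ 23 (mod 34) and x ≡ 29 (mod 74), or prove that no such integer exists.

Here gcd(34, 74) = 2, and both 23 and 29 leave remainder 1 mod 2, so the system is consistent.
Put x = 23 + 34t, so we need 34t ≡ 6 (mod 74), equivalently (divide by 2) 17t ≡ 3 (mod 37).
Since 17·24 = 408 = 11·37 + 1, the inverse of 17 mod 37 is 24.
Multiplying by 24: t ≡ 24·3 = 72 ≡ 35 (mod 37).
Then x = 23 + 34·35 = 1213.
Verify: 1213 = 35·34 + 23 and 1213 = 16·74 + 29. ✓

x = 1213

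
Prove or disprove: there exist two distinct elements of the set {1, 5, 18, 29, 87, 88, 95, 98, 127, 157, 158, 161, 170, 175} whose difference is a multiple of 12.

Reduce each element mod 12: 1↦1, 5↦5, 18↦6, 29↦5, 87↦3, 88↦4, 95↦11, 98↦2, 127↦7, 157↦1, 158↦2, 161↦5, 170↦2, 175↦7. The residue 1 repeats (at 1 and 157), and 157 − 1 = 156 = 13·12.

The pair (1, 157) works.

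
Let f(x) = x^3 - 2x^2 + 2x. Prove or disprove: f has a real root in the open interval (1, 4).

f has no root in that interval.

Evaluate at the endpoints: f(1) = 1, f(4) = 40 — same sign (positive).
The derivative f'(x) = 3x^2 - 4x + 2 is a quadratic with discriminant (-4)² − 4·3·2 = -8 < 0; it never vanishes, so it is always positive (sign of the leading coefficient).
Hence f is strictly increasing on ℝ, and in particular on [1, 4]. A strictly monotone function with same-sign endpoint values stays positive on the whole interval, so f has no zero in (1, 4).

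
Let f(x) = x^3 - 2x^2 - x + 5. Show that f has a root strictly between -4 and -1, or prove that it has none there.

f(-4) = -87 and f(-1) = 3, which have opposite signs.
Since f is a polynomial it is continuous on [-4, -1].
By the Intermediate Value Theorem, f takes the value 0 somewhere in the open interval.

Such a root exists.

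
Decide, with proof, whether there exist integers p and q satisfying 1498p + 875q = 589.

gcd(1498, 875) = 7, so every integer of the form 1498p + 875q is a multiple of 7.
However 589 leaves remainder 1 on division by 7.
Therefore 1498p + 875q = 589 has no solution in integers.

No such integers exist.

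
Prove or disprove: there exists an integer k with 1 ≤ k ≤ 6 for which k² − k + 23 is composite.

k = 4

At k = 4: 4² − 4 + 23 = 35 = 5·7, which is composite.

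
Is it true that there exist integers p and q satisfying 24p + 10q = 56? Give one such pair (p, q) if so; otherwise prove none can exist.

Every value of 24p + 10q is a multiple of gcd(24, 10) = 2; since 2 ∣ 56, solutions exist.
Dividing through by 2 reduces the equation to 12p + 5q = 28.
Dividing repeatedly: 12 = 2·5 + 2, 5 = 2·2 + 1, 2 = 2·1 + 0.
Back-substituting, 1 = 5 − 2·2 = 5 − 2·(12 − 2·5) = −2·12 + 5·5; that is, 12·(-2) + 5·5 = 1.
Scaling by 28 gives the particular solution (p, q) = (-56, 140).
The general solution is p = -56 + 5k, q = 140 − 12k; taking k = 12 gives the smaller pair p = 4, q = -4.
Check: 24·4 + 10·(-4) = 96 − 40 = 56. ✓

p = 4, q = -4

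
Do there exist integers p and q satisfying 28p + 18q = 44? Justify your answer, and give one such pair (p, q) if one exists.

gcd(28, 18) = 2, and 2 divides 44, so integer solutions exist.
Dividing through by 2 reduces the equation to 14p + 9q = 22.
Run the Euclidean algorithm on 14 and 9: 14 = 1·9 + 5, 9 = 1·5 + 4, 5 = 1·4 + 1, 4 = 4·1 + 0.
Back-substituting, 1 = 5 − 1·4 = 5 − (9 − 1·5) = −9 + 2·5 = −9 + 2·(14 − 1·9) = 2·14 − 3·9; that is, 14·2 + 9·(-3) = 1.
Times 22: 14·44 + 9·(-66) = 22, so (44, -66) solves it.
Subtracting 4·9 from p and adding 4·14 to q gives the tidier solution (8, -10).
Check: 28·8 + 18·(-10) = 224 − 180 = 44. ✓

p = 8, q = -10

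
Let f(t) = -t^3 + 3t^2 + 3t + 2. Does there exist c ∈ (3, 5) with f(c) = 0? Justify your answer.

f(3) = 11 and f(5) = -33, which have opposite signs.
As a polynomial, f is continuous on every closed interval.
So by the Intermediate Value Theorem there is a c strictly between 3 and 5 with f(c) = 0.

Such a root exists.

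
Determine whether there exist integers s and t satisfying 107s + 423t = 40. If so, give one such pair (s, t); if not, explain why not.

Since gcd(107, 423) = 1, every integer is an integer combination of 107 and 423.
Euclidean algorithm: 423 = 3·107 + 102, 107 = 1·102 + 5, 102 = 20·5 + 2, 5 = 2·2 + 1, 2 = 2·1 + 0.
Unwinding: 1 = 5 − 2·2 = 5 − 2·(102 − 20·5) = −2·102 + 41·5 = −2·102 + 41·(107 − 1·102) = 41·107 − 43·102 = 41·107 − 43·(423 − 3·107) = −43·423 + 170·107, i.e. 107·170 + 423·(-43) = 1.
Times 40: 107·6800 + 423·(-1720) = 40, so (6800, -1720) solves it.
Subtracting 16·423 from s and adding 16·107 to t gives the tidier solution (32, -8).
Check: 107·32 + 423·(-8) = 3424 − 3384 = 40. ✓

s = 32, t = -8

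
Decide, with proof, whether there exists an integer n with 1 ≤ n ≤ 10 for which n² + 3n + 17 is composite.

n = 3

At n = 3: 3² + 3·3 + 17 = 35 = 5·7, which is composite.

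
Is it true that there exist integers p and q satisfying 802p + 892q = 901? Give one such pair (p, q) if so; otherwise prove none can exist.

There are no such integers.

Both 802 and 892 are divisible by gcd(802, 892) = 2, hence so is any combination 802p + 892q.
But 901 = 2·450 + 1, so 2 ∤ 901.
Hence no integers p, q satisfy the equation.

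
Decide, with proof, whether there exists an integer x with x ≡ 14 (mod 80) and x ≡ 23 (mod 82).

Both moduli are multiples of 2 = gcd(80, 82), so any solution would satisfy x ≡ 14 and x ≡ 23 modulo 2 simultaneously.
However 14 ≡ 0 and 23 ≡ 1 (mod 2), and 0 ≠ 1.
Therefore no such x exists.

There is no such integer.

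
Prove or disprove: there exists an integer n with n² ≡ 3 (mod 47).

n = 12

Take n = 12. Then 12² = 144 = 3·47 + 3, so 12² ≡ 3 (mod 47).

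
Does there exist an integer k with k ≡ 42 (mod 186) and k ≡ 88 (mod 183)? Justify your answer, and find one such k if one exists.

There is no such integer.

Reduce both congruences modulo 3, which divides 186 and 183: they say k ≡ 42 (mod 3) and k ≡ 88 (mod 3).
These are incompatible: 42 − 88 = -46 is not divisible by 3.
So no integer satisfies both congruences.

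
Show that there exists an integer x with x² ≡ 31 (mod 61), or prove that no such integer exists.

No such integer exists.

61 is prime, so by Euler's criterion 31 is a square mod 61 iff 31^((61−1)/2) = 31^30 ≡ 1 (mod 61).
Repeated squaring mod 61: 31^2 = 961 ≡ 46; 31^4 ≡ 46² = 2116 ≡ 42; 31^8 ≡ 42² = 1764 ≡ 56; 31^16 ≡ 56² = 3136 ≡ 25.
Since 30 = 16 + 8 + 4 + 2, 31^30 ≡ 25 · 56 · 42 · 46; multiplying out mod 61: 25·56 = 1400 ≡ 58, then 58·42 = 2436 ≡ 57, then 57·46 = 2622 ≡ 60. Thus 31^30 ≡ 60 ≡ −1 (mod 61).
By Euler's criterion 31 is a quadratic non-residue mod 61: no x satisfies x² ≡ 31 (mod 61).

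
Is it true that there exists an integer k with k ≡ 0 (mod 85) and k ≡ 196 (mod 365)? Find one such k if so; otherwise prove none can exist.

Reduce both congruences modulo 5, which divides 85 and 365: they say k ≡ 0 (mod 5) and k ≡ 196 (mod 5).
However 0 ≡ 0 and 196 ≡ 1 (mod 5), and 0 ≠ 1.
Hence the system has no solution.

No such integer exists.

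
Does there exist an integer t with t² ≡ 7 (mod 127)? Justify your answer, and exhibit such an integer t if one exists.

Apply Euler's criterion with the prime 127: 7 is a quadratic residue iff 7^63 ≡ 1 (mod 127), and a non-residue iff it is ≡ −1.
Squaring successively (mod 127): 7^2 = 49 ≡ 49; 7^4 ≡ 49² = 2401 ≡ 115; 7^8 ≡ 115² = 13225 ≡ 17; 7^16 ≡ 17² = 289 ≡ 35; 7^32 ≡ 35² = 1225 ≡ 82.
Since 63 = 32 + 16 + 8 + 4 + 2 + 1, 7^63 ≡ 82 · 35 · 17 · 115 · 49 · 7; multiplying out mod 127: 82·35 = 2870 ≡ 76, then 76·17 = 1292 ≡ 22, then 22·115 = 2530 ≡ 117, then 117·49 = 5733 ≡ 18, then 18·7 = 126 ≡ 126. Thus 7^63 ≡ 126 ≡ −1 (mod 127).
The value −1 means 7 is a non-residue modulo 127, so t² ≡ 7 (mod 127) is impossible.

No such integer exists.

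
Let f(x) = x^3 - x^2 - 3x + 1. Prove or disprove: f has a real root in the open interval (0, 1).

Yes, f has a root in the interval.

f(0) = 1 and f(1) = -2, which have opposite signs.
f is continuous everywhere (it is a polynomial), in particular on [0, 1].
By the Intermediate Value Theorem, f takes the value 0 somewhere in the open interval.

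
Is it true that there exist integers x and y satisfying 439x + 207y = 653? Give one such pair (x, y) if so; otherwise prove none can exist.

x = 200, y = -421

Since gcd(439, 207) = 1, every integer is an integer combination of 439 and 207.
Dividing repeatedly: 439 = 2·207 + 25, 207 = 8·25 + 7, 25 = 3·7 + 4, 7 = 1·4 + 3, 4 = 1·3 + 1, 3 = 3·1 + 0.
Working back up the chain: 1 = 4 − 1·3 = 4 − (7 − 1·4) = −7 + 2·4 = −7 + 2·(25 − 3·7) = 2·25 − 7·7 = 2·25 − 7·(207 − 8·25) = −7·207 + 58·25 = −7·207 + 58·(439 − 2·207) = 58·439 − 123·207. So 439·58 + 207·(-123) = 1.
Scaling by 653 gives the particular solution (x, y) = (37874, -80319).
The general solution is x = 37874 + 207k, y = -80319 − 439k; taking k = -182 gives the smaller pair x = 200, y = -421.
Indeed 439·200 + 207·(-421) = 87800 − 87147 = 653.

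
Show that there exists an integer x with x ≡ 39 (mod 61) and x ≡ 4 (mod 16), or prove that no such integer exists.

x = 100

gcd(61, 16) = 1, so the Chinese Remainder Theorem guarantees exactly one residue class mod 976 satisfying both.
Write x = 39 + 61t and require 39 + 61t ≡ 4 (mod 16), i.e. 61t ≡ 13 (mod 16).
61 ≡ 13 (mod 16), so this reads 13t ≡ 13 (mod 16). Invert 13 mod 16 by the Euclidean algorithm: 16 = 1·13 + 3, 13 = 4·3 + 1, 3 = 3·1 + 0; back-substituting, 1 = 13 − 4·3 = 13 − 4·(16 − 1·13) = −4·16 + 5·13. Hence 13·5 ≡ 1, so 13⁻¹ ≡ 5 (mod 16).
Multiplying by 5: t ≡ 5·13 = 65 ≡ 1 (mod 16).
Taking t = 1 gives x = 39 + 61·1 = 100.
Check: 100 mod 61 = 39, 100 mod 16 = 4. ✓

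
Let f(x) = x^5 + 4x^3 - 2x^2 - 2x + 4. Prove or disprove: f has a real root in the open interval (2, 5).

No.

f(2) = 56 and f(5) = 3569, both positive, so a sign-change argument is unavailable; we show f keeps this sign on the whole interval.
Shift to the endpoint 2: with x = 2 + u (0 < u < 3), one computes f(2 + u) = u^5 + 10u^4 + 44u^3 + 102u^2 + 118u + 56.
All 6 nonzero coefficients of this polynomial in u are positive; hence for u > 0 the value is a sum of positive terms (the constant 56 among them).
So f is strictly positive on (2, 5); no root exists in the interval.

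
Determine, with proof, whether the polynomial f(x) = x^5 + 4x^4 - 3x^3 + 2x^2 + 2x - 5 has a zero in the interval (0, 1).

Such a root exists.

f(0) = -5 and f(1) = 1, which have opposite signs.
f is continuous everywhere (it is a polynomial), in particular on [0, 1].
By the Intermediate Value Theorem f must vanish at some point of (0, 1).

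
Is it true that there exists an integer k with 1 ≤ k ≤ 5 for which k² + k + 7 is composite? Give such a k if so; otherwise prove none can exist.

At k = 1: 1² + 1 + 7 = 9 = 3·3, which is composite.

k = 1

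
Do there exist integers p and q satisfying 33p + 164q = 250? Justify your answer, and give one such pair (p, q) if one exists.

p = 102, q = -19

Since gcd(33, 164) = 1, every integer is an integer combination of 33 and 164.
Run the Euclidean algorithm on 164 and 33: 164 = 4·33 + 32, 33 = 1·32 + 1, 32 = 32·1 + 0.
Back-substituting, 1 = 33 − 1·32 = 33 − (164 − 4·33) = −164 + 5·33; that is, 33·5 + 164·(-1) = 1.
Times 250: 33·1250 + 164·(-250) = 250, so (1250, -250) solves it.
The general solution is p = 1250 + 164k, q = -250 − 33k; taking k = -7 gives the smaller pair p = 102, q = -19.
Check: 33·102 + 164·(-19) = 3366 − 3116 = 250. ✓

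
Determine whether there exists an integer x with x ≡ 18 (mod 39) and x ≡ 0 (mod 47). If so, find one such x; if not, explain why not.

x = 564

Since 39 and 47 share no common factor, CRT says the pair of congruences has a solution (unique mod 1833).
Write x = 18 + 39t and require 18 + 39t ≡ 0 (mod 47), i.e. 39t ≡ 29 (mod 47).
Since 39·41 = 1599 = 34·47 + 1, the inverse of 39 mod 47 is 41.
Therefore t ≡ 41·29 = 1189 ≡ 14 (mod 47).
With t = 14: x = 18 + 39·14 = 564.
Indeed 564 ≡ 18 (mod 39) and 564 ≡ 0 (mod 47).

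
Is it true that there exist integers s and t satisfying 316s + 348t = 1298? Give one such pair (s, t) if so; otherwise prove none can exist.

gcd(316, 348) = 4, so every integer of the form 316s + 348t is a multiple of 4.
But 1298 = 4·324 + 2, so 4 ∤ 1298.
So the equation is unsolvable over ℤ.

No, no such integers exist.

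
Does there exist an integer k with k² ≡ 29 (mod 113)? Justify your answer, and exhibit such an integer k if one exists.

No, no such integer exists.

113 is prime, so by Euler's criterion 29 is a square mod 113 iff 29^((113−1)/2) = 29^56 ≡ 1 (mod 113).
Repeated squaring mod 113: 29^2 = 841 ≡ 50; 29^4 ≡ 50² = 2500 ≡ 14; 29^8 ≡ 14² = 196 ≡ 83; 29^16 ≡ 83² = 6889 ≡ 109; 29^32 ≡ 109² = 11881 ≡ 16.
Since 56 = 32 + 16 + 8, 29^56 ≡ 16 · 109 · 83; multiplying out mod 113: 16·109 = 1744 ≡ 49, then 49·83 = 4067 ≡ 112. Thus 29^56 ≡ 112 ≡ −1 (mod 113).
By Euler's criterion 29 is a quadratic non-residue mod 113: no k satisfies k² ≡ 29 (mod 113).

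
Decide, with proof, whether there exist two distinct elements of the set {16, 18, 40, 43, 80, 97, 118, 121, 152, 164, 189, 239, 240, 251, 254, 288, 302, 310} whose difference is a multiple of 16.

Both 16 and 80 leave remainder 0 on division by 16; their difference 64 = 4·16 is a multiple of 16.

16 and 80 are such a pair.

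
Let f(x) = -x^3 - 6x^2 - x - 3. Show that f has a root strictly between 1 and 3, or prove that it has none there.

The endpoint values f(1) = -11 and f(3) = -87 are both negative. Claim: f(x) < 0 for every x in (1, 3).
Substitute x = 1 + u, where 0 < u < 2 on the interval. Expanding, f(1 + u) = -u^3 - 9u^2 - 16u - 11.
The nonzero coefficients here are all negative, so for u > 0 every term is negative (or zero), and the constant term -11 is strictly negative.
Therefore f(x) < 0 throughout (1, 3), and f has no zero there.

No.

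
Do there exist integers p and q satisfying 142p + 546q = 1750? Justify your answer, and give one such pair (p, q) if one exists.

p = 70, q = -15

Since gcd(142, 546) = 2 and 1750 = 2·875, Bézout's identity guarantees a solution.
Dividing through by 2 reduces the equation to 71p + 273q = 875.
Dividing repeatedly: 273 = 3·71 + 60, 71 = 1·60 + 11, 60 = 5·11 + 5, 11 = 2·5 + 1, 5 = 5·1 + 0.
Working back up the chain: 1 = 11 − 2·5 = 11 − 2·(60 − 5·11) = −2·60 + 11·11 = −2·60 + 11·(71 − 1·60) = 11·71 − 13·60 = 11·71 − 13·(273 − 3·71) = −13·273 + 50·71. So 71·50 + 273·(-13) = 1.
Scaling by 875 gives the particular solution (p, q) = (43750, -11375).
Subtracting 160·273 from p and adding 160·71 to q gives the tidier solution (70, -15).
Indeed 142·70 + 546·(-15) = 9940 − 8190 = 1750.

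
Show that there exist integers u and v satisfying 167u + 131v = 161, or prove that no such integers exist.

u = 110, v = -139

Since gcd(167, 131) = 1, every integer is an integer combination of 167 and 131.
Euclidean algorithm: 167 = 1·131 + 36, 131 = 3·36 + 23, 36 = 1·23 + 13, 23 = 1·13 + 10, 13 = 1·10 + 3, 10 = 3·3 + 1, 3 = 3·1 + 0.
Working back up the chain: 1 = 10 − 3·3 = 10 − 3·(13 − 1·10) = −3·13 + 4·10 = −3·13 + 4·(23 − 1·13) = 4·23 − 7·13 = 4·23 − 7·(36 − 1·23) = −7·36 + 11·23 = −7·36 + 11·(131 − 3·36) = 11·131 − 40·36 = 11·131 − 40·(167 − 1·131) = −40·167 + 51·131. So 167·(-40) + 131·51 = 1.
Times 161: 167·(-6440) + 131·8211 = 161, so (-6440, 8211) solves it.
Adding 50·131 to u and subtracting 50·167 from v gives the tidier solution (110, -139).
Indeed 167·110 + 131·(-139) = 18370 − 18209 = 161.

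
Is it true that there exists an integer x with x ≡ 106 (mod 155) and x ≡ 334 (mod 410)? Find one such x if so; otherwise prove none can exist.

gcd(155, 410) = 5. If x ≡ 106 (mod 155) and x ≡ 334 (mod 410), then x ≡ 106 (mod 5) and x ≡ 334 (mod 5).
These are incompatible: 106 − 334 = -228 is not divisible by 5.
Therefore no such x exists.

No, no such integer exists.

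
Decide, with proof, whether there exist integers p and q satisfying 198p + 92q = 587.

There are no such integers.

gcd(198, 92) = 2, so every integer of the form 198p + 92q is a multiple of 2.
But 587 = 2·293 + 1, so 2 ∤ 587.
Hence no integers p, q satisfy the equation.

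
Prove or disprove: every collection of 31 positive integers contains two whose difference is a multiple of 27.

Partition the integers by their residue mod 27; there are 27 classes.
Placing 31 integers into 27 classes, some class receives at least two — say a and b.
Equal remainders mean a − b ≡ 0 (mod 27), so 27 divides their difference.

Yes, this is always true.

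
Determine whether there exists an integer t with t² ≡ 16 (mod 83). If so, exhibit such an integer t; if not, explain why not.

Take t = 4. Then 4² = 16, and since 0 ≤ 16 < 83 this is already reduced: 4² ≡ 16 (mod 83).

t = 4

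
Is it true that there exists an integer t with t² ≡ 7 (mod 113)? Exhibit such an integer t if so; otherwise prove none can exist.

t = 32 works: 32² = 1024, and 1024 − 7 = 1017 = 9·113.

t = 32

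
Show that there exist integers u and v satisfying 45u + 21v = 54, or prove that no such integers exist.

u = 4, v = -6

Since gcd(45, 21) = 3 and 54 = 3·18, Bézout's identity guarantees a solution.
Dividing through by 3 reduces the equation to 15u + 7v = 18.
Run the Euclidean algorithm on 15 and 7: 15 = 2·7 + 1, 7 = 7·1 + 0.
Back-substituting, 1 = 15 − 2·7; that is, 15·1 + 7·(-2) = 1.
Times 18: 15·18 + 7·(-36) = 18, so (18, -36) solves it.
Subtracting 2·7 from u and adding 2·15 to v gives the tidier solution (4, -6).
Indeed 45·4 + 21·(-6) = 180 − 126 = 54.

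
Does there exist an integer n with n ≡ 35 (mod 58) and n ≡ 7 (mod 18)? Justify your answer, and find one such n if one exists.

n = 151

The moduli are not coprime: gcd(58, 18) = 2. Compatibility requires 2 ∣ (7 − 35) = -28, which holds, so solutions exist.
Step through n = 35, 35 + 58, 35 + 2·58, …: the values 35, 93, 151 reduce mod 18 to 17, 3, 7. The value 151 hits 7.
Verify: 151 = 2·58 + 35 and 151 = 8·18 + 7. ✓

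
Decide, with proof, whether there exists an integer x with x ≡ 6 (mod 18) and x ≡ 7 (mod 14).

There is no such integer.

Both moduli are multiples of 2 = gcd(18, 14), so any solution would satisfy x ≡ 6 and x ≡ 7 modulo 2 simultaneously.
However 6 ≡ 0 and 7 ≡ 1 (mod 2), and 0 ≠ 1.
Therefore no such x exists.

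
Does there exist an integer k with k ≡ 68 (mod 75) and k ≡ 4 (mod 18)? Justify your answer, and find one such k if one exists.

Reduce both congruences modulo 3, which divides 75 and 18: they say k ≡ 68 (mod 3) and k ≡ 4 (mod 3).
But 68 mod 3 = 2 while 4 mod 3 = 1, a contradiction.
Therefore no such k exists.

No such integer exists.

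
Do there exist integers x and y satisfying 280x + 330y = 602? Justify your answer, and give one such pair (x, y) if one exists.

Both 280 and 330 are divisible by gcd(280, 330) = 10, hence so is any combination 280x + 330y.
But 602 is not a multiple of 10 (it leaves remainder 2).
So the equation is unsolvable over ℤ.

No, no such integers exist.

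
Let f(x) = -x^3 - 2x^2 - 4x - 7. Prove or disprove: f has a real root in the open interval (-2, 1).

Yes, f has a root in the interval.

f(-2) = 1 and f(1) = -14, which have opposite signs.
Since f is a polynomial it is continuous on [-2, 1].
By the Intermediate Value Theorem f must vanish at some point of (-2, 1).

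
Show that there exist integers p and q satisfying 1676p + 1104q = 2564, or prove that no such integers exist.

p = 211, q = -318

gcd(1676, 1104) = 4, and 4 divides 2564, so integer solutions exist.
Dividing through by 4 reduces the equation to 419p + 276q = 641.
Euclidean algorithm: 419 = 1·276 + 143, 276 = 1·143 + 133, 143 = 1·133 + 10, 133 = 13·10 + 3, 10 = 3·3 + 1, 3 = 3·1 + 0.
Unwinding: 1 = 10 − 3·3 = 10 − 3·(133 − 13·10) = −3·133 + 40·10 = −3·133 + 40·(143 − 1·133) = 40·143 − 43·133 = 40·143 − 43·(276 − 1·143) = −43·276 + 83·143 = −43·276 + 83·(419 − 1·276) = 83·419 − 126·276, i.e. 419·83 + 276·(-126) = 1.
Times 641: 419·53203 + 276·(-80766) = 641, so (53203, -80766) solves it.
Subtracting 192·276 from p and adding 192·419 to q gives the tidier solution (211, -318).
Indeed 1676·211 + 1104·(-318) = 353636 − 351072 = 2564.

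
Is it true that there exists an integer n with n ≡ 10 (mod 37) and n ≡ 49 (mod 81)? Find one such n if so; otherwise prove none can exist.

gcd(37, 81) = 1, so the Chinese Remainder Theorem guarantees exactly one residue class mod 2997 satisfying both.
Any solution of the first congruence is n = 10 + 37t; substituting into the second, 37t ≡ 49 − 10 ≡ 39 (mod 81).
Since 37·46 = 1702 = 21·81 + 1, the inverse of 37 mod 81 is 46.
Multiplying by 46: t ≡ 46·39 = 1794 ≡ 12 (mod 81).
With t = 12: n = 10 + 37·12 = 454.
Check: 454 mod 37 = 10, 454 mod 81 = 49. ✓

n = 454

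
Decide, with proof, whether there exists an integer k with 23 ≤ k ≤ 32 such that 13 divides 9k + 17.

k = 27

At k = 27 we get 9·27 + 17 = 260, and 260 = 13·20.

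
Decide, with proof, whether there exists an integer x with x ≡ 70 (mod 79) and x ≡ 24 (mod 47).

The moduli 79 and 47 are coprime, so by the Chinese Remainder Theorem a unique solution modulo 3713 exists.
Any solution of the first congruence is x = 70 + 79t; substituting into the second, 79t ≡ 24 − 70 ≡ 1 (mod 47).
79 ≡ 32 (mod 47), so this reads 32t ≡ 1 (mod 47). Since 32·25 = 800 = 17·47 + 1, the inverse of 32 mod 47 is 25.
Multiplying by 25: t ≡ 25·1 = 25 (mod 47).
With t = 25: x = 70 + 79·25 = 2045.
Verify: 2045 = 25·79 + 70 and 2045 = 43·47 + 24. ✓

x = 2045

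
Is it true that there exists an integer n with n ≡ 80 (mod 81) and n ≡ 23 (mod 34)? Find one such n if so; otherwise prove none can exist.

n = 2267

gcd(81, 34) = 1, so the Chinese Remainder Theorem guarantees exactly one residue class mod 2754 satisfying both.
Any solution of the first congruence is n = 80 + 81t; substituting into the second, 81t ≡ 23 − 80 ≡ 11 (mod 34).
81 ≡ 13 (mod 34), so this reads 13t ≡ 11 (mod 34). To invert 13 modulo 34: 34 = 2·13 + 8, 13 = 1·8 + 5, 8 = 1·5 + 3, 5 = 1·3 + 2, 3 = 1·2 + 1, 2 = 2·1 + 0, and unwinding, 1 = 3 − 1·2 = 3 − (5 − 1·3) = −5 + 2·3 = −5 + 2·(8 − 1·5) = 2·8 − 3·5 = 2·8 − 3·(13 − 1·8) = −3·13 + 5·8 = −3·13 + 5·(34 − 2·13) = 5·34 − 13·13. Thus 13⁻¹ ≡ -13 ≡ 21 (mod 34).
Multiplying by 21: t ≡ 21·11 = 231 ≡ 27 (mod 34).
With t = 27: n = 80 + 81·27 = 2267.
Verify: 2267 = 27·81 + 80 and 2267 = 66·34 + 23. ✓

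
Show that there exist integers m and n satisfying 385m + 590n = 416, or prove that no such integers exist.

No such integers exist.

gcd(385, 590) = 5, so every integer of the form 385m + 590n is a multiple of 5.
But 416 is not a multiple of 5 (it leaves remainder 1).
Hence no integers m, n satisfy the equation.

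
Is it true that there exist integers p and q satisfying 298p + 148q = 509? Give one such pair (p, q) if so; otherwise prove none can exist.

Any value of 298p + 148q is a multiple of gcd(298, 148) = 2.
But 509 = 2·254 + 1, so 2 ∤ 509.
Hence no integers p, q satisfy the equation.

No, no such integers exist.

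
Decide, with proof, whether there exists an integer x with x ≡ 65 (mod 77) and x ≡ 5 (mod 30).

gcd(77, 30) = 1, so the Chinese Remainder Theorem guarantees exactly one residue class mod 2310 satisfying both.
Write x = 65 + 77t and require 65 + 77t ≡ 5 (mod 30), i.e. 77t ≡ 0 (mod 30).
77 ≡ 17 (mod 30), so this reads 17t ≡ 0 (mod 30). t = 0 satisfies this.
With t = 0: x = 65 + 77·0 = 65.
Indeed 65 ≡ 65 (mod 77) and 65 ≡ 5 (mod 30).

x = 65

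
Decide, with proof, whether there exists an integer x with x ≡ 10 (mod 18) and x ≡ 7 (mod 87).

Here gcd(18, 87) = 3, and both 10 and 7 leave remainder 1 mod 3, so the system is consistent.
Write x = 10 + 18t. Then 18t ≡ 7 − 10 ≡ 84 (mod 87); dividing through by 3 gives 6t ≡ 28 (mod 29).
Invert 6 mod 29 by the Euclidean algorithm: 29 = 4·6 + 5, 6 = 1·5 + 1, 5 = 5·1 + 0; back-substituting, 1 = 6 − 1·5 = 6 − (29 − 4·6) = −29 + 5·6. Hence 6·5 ≡ 1, so 6⁻¹ ≡ 5 (mod 29).
Multiplying by 5: t ≡ 5·28 = 140 ≡ 24 (mod 29).
Then x = 10 + 18·24 = 442.
Indeed 442 ≡ 10 (mod 18) and 442 ≡ 7 (mod 87).

x = 442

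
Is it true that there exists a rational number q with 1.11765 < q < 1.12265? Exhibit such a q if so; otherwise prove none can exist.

q = 28/25

Multiplying by 25: 25·1.11765 = 27.94125 and 25·1.12265 = 28.06625, so the integer 28 lies strictly between them.
So q = 28/25 works: it is a ratio of integers, and dividing 25·1.11765 < 28 < 25·1.12265 through by 25 gives 1.11765 < 28/25 < 1.12265.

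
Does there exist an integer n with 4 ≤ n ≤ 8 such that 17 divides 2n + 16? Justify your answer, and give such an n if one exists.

The values of 2n + 16 for n = 4, 5, …, 8 are 24, 26, 28, 30, 32; reduced mod 17 these are 7, 9, 11, 13, 15.
Since 0 is absent from this list, 17 ∤ 2n + 16 for every n with 4 ≤ n ≤ 8.

No, no such integer n in that range exists.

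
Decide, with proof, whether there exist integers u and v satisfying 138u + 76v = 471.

gcd(138, 76) = 2, so every integer of the form 138u + 76v is a multiple of 2.
But 471 is not a multiple of 2 (it leaves remainder 1).
Hence no integers u, v satisfy the equation.

No, no such integers exist.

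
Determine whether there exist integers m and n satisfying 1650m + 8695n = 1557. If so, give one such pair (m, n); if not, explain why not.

No, no such integers exist.

Both 1650 and 8695 are divisible by gcd(1650, 8695) = 5, hence so is any combination 1650m + 8695n.
But 1557 = 5·311 + 2, so 5 ∤ 1557.
Therefore 1650m + 8695n = 1557 has no solution in integers.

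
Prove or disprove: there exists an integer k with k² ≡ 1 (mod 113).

k = 112

k = 112 works: 112² = 12544, and 12544 − 1 = 12543 = 111·113.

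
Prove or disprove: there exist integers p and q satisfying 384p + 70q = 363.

No, no such integers exist.

gcd(384, 70) = 2, so every integer of the form 384p + 70q is a multiple of 2.
But 363 is not a multiple of 2 (it leaves remainder 1).
Hence no integers p, q satisfy the equation.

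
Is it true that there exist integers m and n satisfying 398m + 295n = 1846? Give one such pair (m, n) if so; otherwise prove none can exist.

m = 227, n = -300

398 and 295 are coprime, so 398m + 295n ranges over all of ℤ.
Run the Euclidean algorithm on 398 and 295: 398 = 1·295 + 103, 295 = 2·103 + 89, 103 = 1·89 + 14, 89 = 6·14 + 5, 14 = 2·5 + 4, 5 = 1·4 + 1, 4 = 4·1 + 0.
Working back up the chain: 1 = 5 − 1·4 = 5 − (14 − 2·5) = −14 + 3·5 = −14 + 3·(89 − 6·14) = 3·89 − 19·14 = 3·89 − 19·(103 − 1·89) = −19·103 + 22·89 = −19·103 + 22·(295 − 2·103) = 22·295 − 63·103 = 22·295 − 63·(398 − 1·295) = −63·398 + 85·295. So 398·(-63) + 295·85 = 1.
Times 1846: 398·(-116298) + 295·156910 = 1846, so (-116298, 156910) solves it.
Shifting by a multiple of (295, −398) keeps it a solution: m = -116298 + 395·295 = 227, n = 156910 − 395·398 = -300.
Check: 398·227 + 295·(-300) = 90346 − 88500 = 1846. ✓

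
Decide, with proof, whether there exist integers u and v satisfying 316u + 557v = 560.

Since gcd(316, 557) = 1, every integer is an integer combination of 316 and 557.
Euclidean algorithm: 557 = 1·316 + 241, 316 = 1·241 + 75, 241 = 3·75 + 16, 75 = 4·16 + 11, 16 = 1·11 + 5, 11 = 2·5 + 1, 5 = 5·1 + 0.
Working back up the chain: 1 = 11 − 2·5 = 11 − 2·(16 − 1·11) = −2·16 + 3·11 = −2·16 + 3·(75 − 4·16) = 3·75 − 14·16 = 3·75 − 14·(241 − 3·75) = −14·241 + 45·75 = −14·241 + 45·(316 − 1·241) = 45·316 − 59·241 = 45·316 − 59·(557 − 1·316) = −59·557 + 104·316. So 316·104 + 557·(-59) = 1.
Multiplying through by 560: u = 104·560 = 58240, v = (-59)·560 = -33040 is a solution.
Shifting by a multiple of (557, −316) keeps it a solution: u = 58240 − 104·557 = 312, v = -33040 + 104·316 = -176.
Indeed 316·312 + 557·(-176) = 98592 − 98032 = 560.

u = 312, v = -176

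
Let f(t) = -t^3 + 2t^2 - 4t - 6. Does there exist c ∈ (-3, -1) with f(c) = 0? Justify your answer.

f has no root in that interval.

f(-3) = 51 and f(-1) = 1, both positive.
f'(t) = -3t^2 + 4t - 4 has discriminant 4² − 4·(-3)·(-4) = -32 < 0, so f' has no real roots and is negative for every real t.
Hence f is strictly decreasing on ℝ, and in particular on [-3, -1]. A strictly monotone function with same-sign endpoint values stays positive on the whole interval, so f has no zero in (-3, -1).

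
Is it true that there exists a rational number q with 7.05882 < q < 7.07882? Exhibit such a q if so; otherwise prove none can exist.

Scale by 13: the interval becomes (91.76466, 92.02466), which contains the integer 92.
Hence 92/13 is a rational number with 7.05882 < 92/13 < 7.07882.

q = 92/13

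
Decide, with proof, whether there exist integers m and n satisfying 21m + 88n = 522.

m = 50, n = -6

Since gcd(21, 88) = 1, every integer is an integer combination of 21 and 88.
Dividing repeatedly: 88 = 4·21 + 4, 21 = 5·4 + 1, 4 = 4·1 + 0.
Unwinding: 1 = 21 − 5·4 = 21 − 5·(88 − 4·21) = −5·88 + 21·21, i.e. 21·21 + 88·(-5) = 1.
Times 522: 21·10962 + 88·(-2610) = 522, so (10962, -2610) solves it.
Subtracting 124·88 from m and adding 124·21 to n gives the tidier solution (50, -6).
Indeed 21·50 + 88·(-6) = 1050 − 528 = 522.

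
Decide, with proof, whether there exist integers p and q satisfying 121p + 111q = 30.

Since gcd(121, 111) = 1, every integer is an integer combination of 121 and 111.
Euclidean algorithm: 121 = 1·111 + 10, 111 = 11·10 + 1, 10 = 10·1 + 0.
Unwinding: 1 = 111 − 11·10 = 111 − 11·(121 − 1·111) = −11·121 + 12·111, i.e. 121·(-11) + 111·12 = 1.
Times 30: 121·(-330) + 111·360 = 30, so (-330, 360) solves it.
Shifting by a multiple of (111, −121) keeps it a solution: p = -330 + 3·111 = 3, q = 360 − 3·121 = -3.
Indeed 121·3 + 111·(-3) = 363 − 333 = 30.

p = 3, q = -3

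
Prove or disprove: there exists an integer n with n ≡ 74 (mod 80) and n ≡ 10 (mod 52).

The moduli are not coprime: gcd(80, 52) = 4. Compatibility requires 4 ∣ (10 − 74) = -64, which holds, so solutions exist.
List candidates n ≡ 74 (mod 80): 74, 154, 234, 314, 394, 474, 554, 634. Modulo 52 these are 22, 50, 26, 2, 30, 6, 34, 10; 634 gives 10 as required.
Indeed 634 ≡ 74 (mod 80) and 634 ≡ 10 (mod 52).

n = 634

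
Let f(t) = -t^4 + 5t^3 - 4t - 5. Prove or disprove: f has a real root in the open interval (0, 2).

f(0) = -5 and f(2) = 11, which have opposite signs.
Since f is a polynomial it is continuous on [0, 2].
By the Intermediate Value Theorem f must vanish at some point of (0, 2).

Such a root exists.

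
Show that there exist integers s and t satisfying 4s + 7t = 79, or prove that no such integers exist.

Since gcd(4, 7) = 1, every integer is an integer combination of 4 and 7.
Run the Euclidean algorithm on 7 and 4: 7 = 1·4 + 3, 4 = 1·3 + 1, 3 = 3·1 + 0.
Unwinding: 1 = 4 − 1·3 = 4 − (7 − 1·4) = −7 + 2·4, i.e. 4·2 + 7·(-1) = 1.
Multiplying through by 79: s = 2·79 = 158, t = (-1)·79 = -79 is a solution.
Shifting by a multiple of (7, −4) keeps it a solution: s = 158 − 22·7 = 4, t = -79 + 22·4 = 9.
Indeed 4·4 + 7·9 = 16 + 63 = 79.

s = 4, t = 9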